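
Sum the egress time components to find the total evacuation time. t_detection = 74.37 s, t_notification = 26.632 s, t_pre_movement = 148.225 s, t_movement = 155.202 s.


Total = 74.37 + 26.632 + 148.225 + 155.202 = 404.429 s

404.429 s


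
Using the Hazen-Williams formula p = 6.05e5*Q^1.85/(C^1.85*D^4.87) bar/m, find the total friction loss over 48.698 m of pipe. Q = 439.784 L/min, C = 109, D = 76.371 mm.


Q^1.85 = 77623
C^1.85 = 5878.1
D^4.87 = 1.4786e+09
p/m = 0.0054032 bar/m
p_total = 0.0054032 * 48.698 = 0.26312 bar

0.26312 bar


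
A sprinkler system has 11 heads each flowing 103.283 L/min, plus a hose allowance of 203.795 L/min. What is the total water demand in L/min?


Sprinkler demand = 11 * 103.283 = 1136.113 L/min
Total = 1136.113 + 203.795 = 1339.908 L/min

1339.908 L/min


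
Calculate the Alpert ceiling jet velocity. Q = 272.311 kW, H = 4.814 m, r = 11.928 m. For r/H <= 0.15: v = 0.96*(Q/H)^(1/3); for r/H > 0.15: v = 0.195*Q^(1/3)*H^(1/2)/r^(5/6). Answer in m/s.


r/H = 11.928 / 4.814 = 2.4778
r/H > 0.15, so v = 0.195*Q^(1/3)*H^(1/2)/r^(5/6)
Q^(1/3) = 6.4817
H^(1/2) = 2.1941
r^(5/6) = 7.8911
v = 0.195 * 6.4817 * 2.1941 / 7.8911 = 0.35143 m/s

0.35143 m/s


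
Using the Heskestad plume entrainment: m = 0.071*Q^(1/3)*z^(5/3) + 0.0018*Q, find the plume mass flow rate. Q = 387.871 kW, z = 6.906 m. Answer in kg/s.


Q^(1/3) = 7.2928
z^(5/3) = 25.044
First term = 0.071 * 7.2928 * 25.044 = 12.968
Second term = 0.0018 * 387.871 = 0.69817
m = 13.666 kg/s

13.666 kg/s


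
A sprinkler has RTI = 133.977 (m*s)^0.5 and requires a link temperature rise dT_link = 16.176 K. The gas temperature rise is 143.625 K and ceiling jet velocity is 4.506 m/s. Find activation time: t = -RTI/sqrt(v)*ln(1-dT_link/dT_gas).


dT_link/dT_gas = 0.11263
ln(1 - 0.11263) = -0.11949
t = -133.977 / sqrt(4.506) * -0.11949 = 7.5416 s

7.5416 s


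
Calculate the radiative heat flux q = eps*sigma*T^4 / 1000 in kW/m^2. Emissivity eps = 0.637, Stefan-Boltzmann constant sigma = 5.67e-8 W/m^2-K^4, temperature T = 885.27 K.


T^4 = 6.1419e+11
q = 0.637 * 5.67e-8 * 6.1419e+11 / 1000 = 22.183 kW/m^2

22.183 kW/m^2


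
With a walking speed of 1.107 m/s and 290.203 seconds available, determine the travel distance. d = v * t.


d = 1.107 * 290.203 = 321.25 m

321.25 m


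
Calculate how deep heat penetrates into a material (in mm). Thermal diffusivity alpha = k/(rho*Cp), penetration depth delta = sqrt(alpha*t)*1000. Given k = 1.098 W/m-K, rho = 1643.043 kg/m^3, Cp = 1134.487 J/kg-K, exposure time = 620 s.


alpha = 1.098 / (1643.043 * 1134.487) = 5.8905e-07 m^2/s
alpha * t = 0.00036521
delta = sqrt(0.00036521) * 1000 = 19.111 mm

19.111 mm


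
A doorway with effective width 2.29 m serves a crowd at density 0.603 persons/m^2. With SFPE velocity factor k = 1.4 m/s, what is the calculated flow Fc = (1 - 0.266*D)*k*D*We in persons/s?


1 - 0.266*D = 1 - 0.266*0.603 = 0.83960
Fs = 0.83960 * 1.4 * 0.603 = 0.70879 persons/(s*m)
Fc = 0.70879 * 2.29 = 1.6231 persons/s

1.6231 persons/s


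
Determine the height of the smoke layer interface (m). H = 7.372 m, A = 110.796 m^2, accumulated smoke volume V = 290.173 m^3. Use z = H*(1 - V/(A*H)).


V/(A*H) = 0.35526
1 - 0.35526 = 0.64474
z = 7.372 * 0.64474 = 4.7530 m

4.7530 m


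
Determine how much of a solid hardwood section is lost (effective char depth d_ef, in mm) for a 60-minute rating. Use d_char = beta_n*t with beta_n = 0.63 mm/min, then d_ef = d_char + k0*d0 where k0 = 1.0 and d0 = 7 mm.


d_char = 0.63 * 60 = 37.8 mm
d_ef = 37.8 + 1.0*7 = 44.8 mm

44.8 mm


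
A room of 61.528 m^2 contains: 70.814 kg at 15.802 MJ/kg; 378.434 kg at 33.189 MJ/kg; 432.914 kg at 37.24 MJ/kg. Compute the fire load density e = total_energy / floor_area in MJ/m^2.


Total energy = 70.814*15.802 + 378.434*33.189 + 432.914*37.24
= 1119.003 + 12559.85 + 16121.72
= 29800.57 MJ
e = 29800.57 / 61.528 = 484.34 MJ/m^2

484.34 MJ/m^2


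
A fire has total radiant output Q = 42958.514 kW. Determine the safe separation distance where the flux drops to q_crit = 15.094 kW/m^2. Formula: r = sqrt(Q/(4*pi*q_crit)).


4*pi*q_crit = 189.68
Q/(4*pi*q_crit) = 226.48
r = sqrt(226.48) = 15.049 m

15.049 m


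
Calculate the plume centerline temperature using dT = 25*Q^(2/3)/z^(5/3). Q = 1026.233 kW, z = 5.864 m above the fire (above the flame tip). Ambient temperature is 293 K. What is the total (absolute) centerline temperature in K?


Q^(2/3) = 101.74
z^(5/3) = 19.069
dT = 25 * 101.74 / 19.069 = 133.39 K
T = 293 + 133.39 = 426.39 K

426.39 K


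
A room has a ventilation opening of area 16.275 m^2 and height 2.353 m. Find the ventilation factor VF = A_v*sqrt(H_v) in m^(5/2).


sqrt(H_v) = 1.5339
VF = 16.275 * 1.5339 = 24.965 m^(5/2)

24.965 m^(5/2)


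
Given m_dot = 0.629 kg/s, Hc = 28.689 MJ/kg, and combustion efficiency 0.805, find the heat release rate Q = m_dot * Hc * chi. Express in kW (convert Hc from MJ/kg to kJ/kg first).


Hc = 28.689 MJ/kg = 28.689 * 1000 kJ/kg = 28689 kJ/kg
Q = 0.629 kg/s * 28689 kJ/kg * 0.805 = 14527 kW

14527 kW


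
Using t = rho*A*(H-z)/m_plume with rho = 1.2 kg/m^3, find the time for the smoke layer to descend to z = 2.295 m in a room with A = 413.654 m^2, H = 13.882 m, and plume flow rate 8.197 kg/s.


H - z = 11.587 m
t = 1.2 * 413.654 * 11.587 / 8.197 = 701.67 s

701.67 s


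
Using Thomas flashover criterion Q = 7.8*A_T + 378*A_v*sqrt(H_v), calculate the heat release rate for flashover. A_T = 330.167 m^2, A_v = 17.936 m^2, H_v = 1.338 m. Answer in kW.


7.8*A_T = 2575.3
sqrt(H_v) = 1.1567
378*A_v*sqrt(H_v) = 7842.3
Q = 2575.3 + 7842.3 = 10418 kW

10418 kW


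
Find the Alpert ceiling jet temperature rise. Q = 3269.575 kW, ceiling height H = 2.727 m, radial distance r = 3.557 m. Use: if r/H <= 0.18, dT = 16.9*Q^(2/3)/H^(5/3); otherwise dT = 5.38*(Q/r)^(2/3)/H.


r/H = 3.557 / 2.727 = 1.3044
r/H > 0.18, so dT = 5.38*(Q/r)^(2/3)/H
Q/r = 919.19
(Q/r)^(2/3) = 94.538
dT = 5.38 * 94.538 / 2.727 = 186.51 K

186.51 K


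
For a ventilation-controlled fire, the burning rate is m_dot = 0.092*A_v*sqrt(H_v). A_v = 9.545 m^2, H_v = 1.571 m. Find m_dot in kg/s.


sqrt(H_v) = 1.2534
m_dot = 0.092 * 9.545 * 1.2534 = 1.1007 kg/s

1.1007 kg/s


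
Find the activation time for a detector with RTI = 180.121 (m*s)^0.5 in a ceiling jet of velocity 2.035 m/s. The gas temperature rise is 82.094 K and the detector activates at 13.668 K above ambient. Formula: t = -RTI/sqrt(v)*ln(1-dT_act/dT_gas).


dT_act/dT_gas = 0.16649
ln(1 - 0.16649) = -0.18211
t = -180.121 / sqrt(2.035) * -0.18211 = 22.994 s

22.994 s


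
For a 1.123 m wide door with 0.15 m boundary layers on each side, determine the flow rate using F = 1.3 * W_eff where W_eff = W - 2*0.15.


W_eff = 1.123 - 0.30 = 0.823 m
F = 1.3 * 0.823 = 1.0699 persons/s

1.0699 persons/s


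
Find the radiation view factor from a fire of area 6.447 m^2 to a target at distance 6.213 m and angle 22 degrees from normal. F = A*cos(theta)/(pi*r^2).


cos(22 deg) = 0.92718
pi*r^2 = 121.27
F = 6.447 * 0.92718 / 121.27 = 0.049291

0.049291


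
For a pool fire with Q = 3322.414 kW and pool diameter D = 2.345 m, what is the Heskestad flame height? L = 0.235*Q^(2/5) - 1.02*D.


Q^(2/5) = 25.620
0.235 * Q^(2/5) = 6.0207
1.02 * D = 2.3919
L = 3.6288 m

3.6288 m


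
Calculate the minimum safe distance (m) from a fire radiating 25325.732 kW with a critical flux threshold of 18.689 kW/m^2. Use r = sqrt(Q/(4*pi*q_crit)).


4*pi*q_crit = 234.85
Q/(4*pi*q_crit) = 107.84
r = sqrt(107.84) = 10.384 m

10.384 m


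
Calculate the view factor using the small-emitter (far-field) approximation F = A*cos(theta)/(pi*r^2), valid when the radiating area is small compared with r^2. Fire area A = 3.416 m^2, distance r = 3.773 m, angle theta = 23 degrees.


cos(23 deg) = 0.92050
pi*r^2 = 44.722
F = 3.416 * 0.92050 / 44.722 = 0.070311

0.070311


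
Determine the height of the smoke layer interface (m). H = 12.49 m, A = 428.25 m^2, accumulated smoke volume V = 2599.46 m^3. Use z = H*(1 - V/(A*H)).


V/(A*H) = 0.48599
1 - 0.48599 = 0.51401
z = 12.49 * 0.51401 = 6.4200 m

6.4200 m


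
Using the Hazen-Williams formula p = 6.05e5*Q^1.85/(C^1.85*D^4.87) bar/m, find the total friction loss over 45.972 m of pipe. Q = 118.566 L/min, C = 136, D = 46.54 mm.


Q^1.85 = 6867.9
C^1.85 = 8852.1
D^4.87 = 1.3253e+08
p/m = 0.0035418 bar/m
p_total = 0.0035418 * 45.972 = 0.16282 bar

0.16282 bar


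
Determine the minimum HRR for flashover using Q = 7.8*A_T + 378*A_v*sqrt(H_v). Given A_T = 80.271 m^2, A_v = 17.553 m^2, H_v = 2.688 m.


7.8*A_T = 626.11
sqrt(H_v) = 1.6395
378*A_v*sqrt(H_v) = 10878
Q = 626.11 + 10878 = 11504 kW

11504 kW


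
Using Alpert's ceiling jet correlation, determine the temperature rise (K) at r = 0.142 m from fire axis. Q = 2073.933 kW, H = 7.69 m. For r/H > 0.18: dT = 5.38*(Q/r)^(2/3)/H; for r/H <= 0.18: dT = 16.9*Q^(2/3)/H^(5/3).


r/H = 0.142 / 7.69 = 0.018466
r/H <= 0.18, so dT = 16.9*Q^(2/3)/H^(5/3)
Q^(2/3) = 162.63
H^(5/3) = 29.960
dT = 16.9 * 162.63 / 29.960 = 91.736 K

91.736 K


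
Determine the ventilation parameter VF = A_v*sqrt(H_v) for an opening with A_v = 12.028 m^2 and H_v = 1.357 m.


sqrt(H_v) = 1.1649
VF = 12.028 * 1.1649 = 14.011 m^(5/2)

14.011 m^(5/2)


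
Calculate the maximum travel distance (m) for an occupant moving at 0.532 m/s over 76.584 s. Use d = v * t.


d = 0.532 * 76.584 = 40.743 m

40.743 m


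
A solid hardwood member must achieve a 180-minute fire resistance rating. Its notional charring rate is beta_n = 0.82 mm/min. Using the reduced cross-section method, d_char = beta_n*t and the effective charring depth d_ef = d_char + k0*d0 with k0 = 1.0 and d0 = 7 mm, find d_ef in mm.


d_char = 0.82 * 180 = 147.6 mm
d_ef = 147.6 + 1.0*7 = 154.6 mm

154.6 mm


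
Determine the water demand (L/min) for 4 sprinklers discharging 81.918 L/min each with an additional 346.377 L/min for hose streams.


Sprinkler demand = 4 * 81.918 = 327.672 L/min
Total = 327.672 + 346.377 = 674.049 L/min

674.049 L/min


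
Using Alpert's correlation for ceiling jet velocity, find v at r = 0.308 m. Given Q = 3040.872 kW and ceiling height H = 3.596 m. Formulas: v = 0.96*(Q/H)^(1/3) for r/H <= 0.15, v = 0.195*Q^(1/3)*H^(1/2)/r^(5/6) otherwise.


r/H = 0.308 / 3.596 = 0.085651
r/H <= 0.15, so v = 0.96*(Q/H)^(1/3)
Q/H = 845.63
(Q/H)^(1/3) = 9.4564
v = 0.96 * 9.4564 = 9.0782 m/s

9.0782 m/s


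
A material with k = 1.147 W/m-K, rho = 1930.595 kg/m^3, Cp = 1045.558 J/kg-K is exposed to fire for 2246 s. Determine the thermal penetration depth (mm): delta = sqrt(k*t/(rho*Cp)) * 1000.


alpha = 1.147 / (1930.595 * 1045.558) = 5.6823e-07 m^2/s
alpha * t = 0.0012762
delta = sqrt(0.0012762) * 1000 = 35.725 mm

35.725 mm


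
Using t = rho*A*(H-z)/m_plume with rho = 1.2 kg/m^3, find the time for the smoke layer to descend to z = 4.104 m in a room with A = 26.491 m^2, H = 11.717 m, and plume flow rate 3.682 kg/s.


H - z = 7.613 m
t = 1.2 * 26.491 * 7.613 / 3.682 = 65.728 s

65.728 s


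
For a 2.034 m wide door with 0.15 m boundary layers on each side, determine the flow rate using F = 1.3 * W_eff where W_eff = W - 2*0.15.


W_eff = 2.034 - 0.30 = 1.734 m
F = 1.3 * 1.734 = 2.2542 persons/s

2.2542 persons/s


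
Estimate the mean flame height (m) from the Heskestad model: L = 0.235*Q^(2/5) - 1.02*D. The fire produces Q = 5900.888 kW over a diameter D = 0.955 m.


Q^(2/5) = 32.238
0.235 * Q^(2/5) = 7.5759
1.02 * D = 0.97410
L = 6.6018 m

6.6018 m


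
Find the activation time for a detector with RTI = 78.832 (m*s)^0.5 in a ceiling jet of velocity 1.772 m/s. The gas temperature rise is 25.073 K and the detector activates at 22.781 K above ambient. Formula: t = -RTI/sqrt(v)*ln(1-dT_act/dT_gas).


dT_act/dT_gas = 0.90859
ln(1 - 0.90859) = -2.3924
t = -78.832 / sqrt(1.772) * -2.3924 = 141.68 s

141.68 s


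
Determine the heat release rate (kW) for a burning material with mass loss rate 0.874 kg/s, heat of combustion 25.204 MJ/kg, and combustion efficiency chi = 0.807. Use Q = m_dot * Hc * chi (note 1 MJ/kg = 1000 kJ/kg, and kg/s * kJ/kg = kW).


Hc = 25.204 MJ/kg = 25.204 * 1000 kJ/kg = 25204 kJ/kg
Q = 0.874 kg/s * 25204 kJ/kg * 0.807 = 17777 kW

17777 kW


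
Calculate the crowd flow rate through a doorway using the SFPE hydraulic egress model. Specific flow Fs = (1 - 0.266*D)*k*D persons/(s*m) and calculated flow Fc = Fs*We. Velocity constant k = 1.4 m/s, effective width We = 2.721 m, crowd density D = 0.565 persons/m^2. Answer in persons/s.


1 - 0.266*D = 1 - 0.266*0.565 = 0.84971
Fs = 0.84971 * 1.4 * 0.565 = 0.67212 persons/(s*m)
Fc = 0.67212 * 2.721 = 1.8288 persons/s

1.8288 persons/s


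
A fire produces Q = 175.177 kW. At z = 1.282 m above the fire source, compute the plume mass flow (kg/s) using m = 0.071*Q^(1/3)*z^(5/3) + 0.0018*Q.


Q^(1/3) = 5.5953
z^(5/3) = 1.5129
First term = 0.071 * 5.5953 * 1.5129 = 0.60103
Second term = 0.0018 * 175.177 = 0.31532
m = 0.91635 kg/s

0.91635 kg/s


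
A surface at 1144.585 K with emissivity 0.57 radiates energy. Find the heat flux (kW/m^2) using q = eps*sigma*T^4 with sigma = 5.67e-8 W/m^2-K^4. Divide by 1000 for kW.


T^4 = 1.7163e+12
q = 0.57 * 5.67e-8 * 1.7163e+12 / 1000 = 55.469 kW/m^2

55.469 kW/m^2


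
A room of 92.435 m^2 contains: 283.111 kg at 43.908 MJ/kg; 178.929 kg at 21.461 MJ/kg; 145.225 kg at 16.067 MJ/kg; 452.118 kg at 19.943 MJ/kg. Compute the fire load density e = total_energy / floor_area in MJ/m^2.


Total energy = 283.111*43.908 + 178.929*21.461 + 145.225*16.067 + 452.118*19.943
= 12430.84 + 3839.995 + 2333.330 + 9016.589
= 27620.75 MJ
e = 27620.75 / 92.435 = 298.81 MJ/m^2

298.81 MJ/m^2


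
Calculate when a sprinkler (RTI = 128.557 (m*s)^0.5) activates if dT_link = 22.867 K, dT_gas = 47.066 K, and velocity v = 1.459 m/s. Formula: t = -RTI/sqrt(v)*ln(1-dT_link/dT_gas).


dT_link/dT_gas = 0.48585
ln(1 - 0.48585) = -0.66524
t = -128.557 / sqrt(1.459) * -0.66524 = 70.802 s

70.802 s


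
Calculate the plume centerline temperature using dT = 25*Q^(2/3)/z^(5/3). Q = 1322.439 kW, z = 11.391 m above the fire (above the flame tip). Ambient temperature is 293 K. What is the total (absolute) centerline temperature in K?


Q^(2/3) = 120.48
z^(5/3) = 57.668
dT = 25 * 120.48 / 57.668 = 52.230 K
T = 293 + 52.230 = 345.23 K

345.23 K


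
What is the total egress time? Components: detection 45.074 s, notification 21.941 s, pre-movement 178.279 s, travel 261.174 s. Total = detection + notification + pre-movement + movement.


Total = 45.074 + 21.941 + 178.279 + 261.174 = 506.468 s

506.468 s


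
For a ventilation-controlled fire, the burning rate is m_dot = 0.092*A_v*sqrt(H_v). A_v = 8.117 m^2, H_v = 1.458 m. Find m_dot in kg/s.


sqrt(H_v) = 1.2075
m_dot = 0.092 * 8.117 * 1.2075 = 0.90170 kg/s

0.90170 kg/s


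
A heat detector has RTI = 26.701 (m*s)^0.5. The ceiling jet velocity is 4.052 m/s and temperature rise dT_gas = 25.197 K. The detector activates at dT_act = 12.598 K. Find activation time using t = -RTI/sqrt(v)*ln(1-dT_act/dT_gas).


dT_act/dT_gas = 0.49998
ln(1 - 0.49998) = -0.69311
t = -26.701 / sqrt(4.052) * -0.69311 = 9.1938 s

9.1938 s


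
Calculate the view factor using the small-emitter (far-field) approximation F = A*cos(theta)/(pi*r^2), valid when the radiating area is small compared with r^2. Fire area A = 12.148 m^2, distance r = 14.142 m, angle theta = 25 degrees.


cos(25 deg) = 0.90631
pi*r^2 = 628.31
F = 12.148 * 0.90631 / 628.31 = 0.017523

0.017523


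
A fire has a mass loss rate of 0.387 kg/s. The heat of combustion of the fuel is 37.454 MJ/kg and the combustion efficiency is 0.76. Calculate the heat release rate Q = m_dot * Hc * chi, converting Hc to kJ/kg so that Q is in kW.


Hc = 37.454 MJ/kg = 37.454 * 1000 kJ/kg = 37454 kJ/kg
Q = 0.387 kg/s * 37454 kJ/kg * 0.76 = 11016 kW

11016 kW


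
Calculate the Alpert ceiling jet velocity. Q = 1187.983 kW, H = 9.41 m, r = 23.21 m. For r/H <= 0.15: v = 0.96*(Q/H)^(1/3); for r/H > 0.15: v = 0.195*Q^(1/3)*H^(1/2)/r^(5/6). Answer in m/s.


r/H = 23.21 / 9.41 = 2.4665
r/H > 0.15, so v = 0.195*Q^(1/3)*H^(1/2)/r^(5/6)
Q^(1/3) = 10.591
H^(1/2) = 3.0676
r^(5/6) = 13.742
v = 0.195 * 10.591 * 3.0676 / 13.742 = 0.46100 m/s

0.46100 m/s


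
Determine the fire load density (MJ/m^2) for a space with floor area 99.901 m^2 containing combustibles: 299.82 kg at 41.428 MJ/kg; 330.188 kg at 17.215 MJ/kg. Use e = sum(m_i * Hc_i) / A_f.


Total energy = 299.82*41.428 + 330.188*17.215
= 12420.94 + 5684.186
= 18105.13 MJ
e = 18105.13 / 99.901 = 181.23 MJ/m^2

181.23 MJ/m^2


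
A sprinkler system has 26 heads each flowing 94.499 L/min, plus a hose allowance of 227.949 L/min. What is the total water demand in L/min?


Sprinkler demand = 26 * 94.499 = 2456.974 L/min
Total = 2456.974 + 227.949 = 2684.923 L/min

2684.923 L/min


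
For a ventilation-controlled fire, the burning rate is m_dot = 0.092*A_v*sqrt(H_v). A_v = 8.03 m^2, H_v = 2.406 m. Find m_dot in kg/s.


sqrt(H_v) = 1.5511
m_dot = 0.092 * 8.03 * 1.5511 = 1.1459 kg/s

1.1459 kg/s


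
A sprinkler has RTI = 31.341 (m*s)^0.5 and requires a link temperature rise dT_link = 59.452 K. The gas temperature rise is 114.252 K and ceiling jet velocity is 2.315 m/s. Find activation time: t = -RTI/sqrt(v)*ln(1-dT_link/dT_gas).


dT_link/dT_gas = 0.52036
ln(1 - 0.52036) = -0.73472
t = -31.341 / sqrt(2.315) * -0.73472 = 15.134 s

15.134 s


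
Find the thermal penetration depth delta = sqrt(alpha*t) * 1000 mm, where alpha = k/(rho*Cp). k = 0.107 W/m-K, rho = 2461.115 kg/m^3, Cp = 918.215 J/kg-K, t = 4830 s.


alpha = 0.107 / (2461.115 * 918.215) = 4.7349e-08 m^2/s
alpha * t = 0.00022869
delta = sqrt(0.00022869) * 1000 = 15.123 mm

15.123 mm


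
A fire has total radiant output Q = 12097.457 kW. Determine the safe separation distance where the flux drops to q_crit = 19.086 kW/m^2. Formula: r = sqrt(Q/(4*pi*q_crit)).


4*pi*q_crit = 239.84
Q/(4*pi*q_crit) = 50.439
r = sqrt(50.439) = 7.1021 m

7.1021 m


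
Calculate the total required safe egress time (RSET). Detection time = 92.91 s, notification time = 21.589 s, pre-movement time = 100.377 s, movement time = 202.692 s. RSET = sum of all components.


Total = 92.91 + 21.589 + 100.377 + 202.692 = 417.568 s

417.568 s


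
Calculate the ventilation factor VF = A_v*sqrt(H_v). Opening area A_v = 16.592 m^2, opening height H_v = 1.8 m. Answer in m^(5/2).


sqrt(H_v) = 1.3416
VF = 16.592 * 1.3416 = 22.261 m^(5/2)

22.261 m^(5/2)


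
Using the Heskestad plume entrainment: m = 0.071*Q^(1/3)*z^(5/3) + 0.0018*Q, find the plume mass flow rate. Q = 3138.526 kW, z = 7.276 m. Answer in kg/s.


Q^(1/3) = 14.641
z^(5/3) = 27.320
First term = 0.071 * 14.641 * 27.320 = 28.400
Second term = 0.0018 * 3138.526 = 5.6493
m = 34.050 kg/s

34.050 kg/s


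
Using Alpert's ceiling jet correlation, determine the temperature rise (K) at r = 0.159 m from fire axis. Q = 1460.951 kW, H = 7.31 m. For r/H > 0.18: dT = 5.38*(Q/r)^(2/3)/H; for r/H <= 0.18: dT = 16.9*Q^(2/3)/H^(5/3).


r/H = 0.159 / 7.31 = 0.021751
r/H <= 0.18, so dT = 16.9*Q^(2/3)/H^(5/3)
Q^(2/3) = 128.75
H^(5/3) = 27.534
dT = 16.9 * 128.75 / 27.534 = 79.028 K

79.028 K


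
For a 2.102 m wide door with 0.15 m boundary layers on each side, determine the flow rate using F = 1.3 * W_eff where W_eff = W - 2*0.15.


W_eff = 2.102 - 0.30 = 1.802 m
F = 1.3 * 1.802 = 2.3426 persons/s

2.3426 persons/s


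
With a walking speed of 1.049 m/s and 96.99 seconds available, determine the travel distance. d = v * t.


d = 1.049 * 96.99 = 101.74 m

101.74 m


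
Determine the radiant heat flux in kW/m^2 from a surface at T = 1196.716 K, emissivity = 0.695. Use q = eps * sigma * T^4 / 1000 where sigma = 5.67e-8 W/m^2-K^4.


T^4 = 2.0510e+12
q = 0.695 * 5.67e-8 * 2.0510e+12 / 1000 = 80.822 kW/m^2

80.822 kW/m^2


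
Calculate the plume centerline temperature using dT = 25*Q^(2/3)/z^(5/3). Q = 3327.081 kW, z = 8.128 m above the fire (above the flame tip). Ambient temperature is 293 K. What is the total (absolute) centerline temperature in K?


Q^(2/3) = 222.87
z^(5/3) = 32.858
dT = 25 * 222.87 / 32.858 = 169.57 K
T = 293 + 169.57 = 462.57 K

462.57 K


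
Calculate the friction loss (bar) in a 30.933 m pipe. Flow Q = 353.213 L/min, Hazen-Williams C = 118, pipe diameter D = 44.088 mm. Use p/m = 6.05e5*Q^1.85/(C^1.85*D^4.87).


Q^1.85 = 51745
C^1.85 = 6807.4
D^4.87 = 1.0182e+08
p/m = 0.045165 bar/m
p_total = 0.045165 * 30.933 = 1.3971 bar

1.3971 bar


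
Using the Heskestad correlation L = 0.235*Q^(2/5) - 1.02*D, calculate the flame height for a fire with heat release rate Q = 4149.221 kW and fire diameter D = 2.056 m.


Q^(2/5) = 28.002
0.235 * Q^(2/5) = 6.5804
1.02 * D = 2.0971
L = 4.4833 m

4.4833 m


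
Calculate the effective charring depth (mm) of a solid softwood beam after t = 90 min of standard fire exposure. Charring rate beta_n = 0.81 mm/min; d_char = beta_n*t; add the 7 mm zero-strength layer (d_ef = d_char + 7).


d_char = 0.81 * 90 = 72.9 mm
d_ef = 72.9 + 1.0*7 = 79.9 mm

79.9 mm


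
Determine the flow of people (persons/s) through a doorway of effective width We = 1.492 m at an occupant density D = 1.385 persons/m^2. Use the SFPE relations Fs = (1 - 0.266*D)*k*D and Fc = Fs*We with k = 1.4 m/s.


1 - 0.266*D = 1 - 0.266*1.385 = 0.63159
Fs = 0.63159 * 1.4 * 1.385 = 1.2247 persons/(s*m)
Fc = 1.2247 * 1.492 = 1.8272 persons/s

1.8272 persons/s


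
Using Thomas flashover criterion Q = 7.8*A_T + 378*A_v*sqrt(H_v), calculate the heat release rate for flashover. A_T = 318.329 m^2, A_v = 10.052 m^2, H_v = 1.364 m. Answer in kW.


7.8*A_T = 2483.0
sqrt(H_v) = 1.1679
378*A_v*sqrt(H_v) = 4437.6
Q = 2483.0 + 4437.6 = 6920.6 kW

6920.6 kW


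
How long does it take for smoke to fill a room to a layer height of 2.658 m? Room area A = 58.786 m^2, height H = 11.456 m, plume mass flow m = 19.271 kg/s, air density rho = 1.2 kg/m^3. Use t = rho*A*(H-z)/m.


H - z = 8.798 m
t = 1.2 * 58.786 * 8.798 / 19.271 = 32.206 s

32.206 s


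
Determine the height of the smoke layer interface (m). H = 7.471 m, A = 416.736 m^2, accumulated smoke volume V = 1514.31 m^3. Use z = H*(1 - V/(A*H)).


V/(A*H) = 0.48638
1 - 0.48638 = 0.51362
z = 7.471 * 0.51362 = 3.8373 m

3.8373 m


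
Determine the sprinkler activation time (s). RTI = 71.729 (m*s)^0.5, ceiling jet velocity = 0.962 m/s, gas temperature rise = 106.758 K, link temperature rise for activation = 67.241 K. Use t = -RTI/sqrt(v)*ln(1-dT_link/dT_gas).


dT_link/dT_gas = 0.62985
ln(1 - 0.62985) = -0.99383
t = -71.729 / sqrt(0.962) * -0.99383 = 72.681 s

72.681 s


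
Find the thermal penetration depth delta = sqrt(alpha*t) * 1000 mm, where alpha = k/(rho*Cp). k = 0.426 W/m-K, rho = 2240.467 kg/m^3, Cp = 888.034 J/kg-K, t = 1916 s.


alpha = 0.426 / (2240.467 * 888.034) = 2.1411e-07 m^2/s
alpha * t = 0.00041024
delta = sqrt(0.00041024) * 1000 = 20.254 mm

20.254 mm


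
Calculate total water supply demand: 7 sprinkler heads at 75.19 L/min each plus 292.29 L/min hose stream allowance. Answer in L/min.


Sprinkler demand = 7 * 75.19 = 526.33 L/min
Total = 526.33 + 292.29 = 818.62 L/min

818.62 L/min


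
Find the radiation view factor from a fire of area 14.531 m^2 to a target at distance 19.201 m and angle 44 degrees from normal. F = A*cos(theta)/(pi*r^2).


cos(44 deg) = 0.71934
pi*r^2 = 1158.2
F = 14.531 * 0.71934 / 1158.2 = 0.0090247

0.0090247


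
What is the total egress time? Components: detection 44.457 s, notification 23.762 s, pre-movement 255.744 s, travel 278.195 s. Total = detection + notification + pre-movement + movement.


Total = 44.457 + 23.762 + 255.744 + 278.195 = 602.158 s

602.158 s


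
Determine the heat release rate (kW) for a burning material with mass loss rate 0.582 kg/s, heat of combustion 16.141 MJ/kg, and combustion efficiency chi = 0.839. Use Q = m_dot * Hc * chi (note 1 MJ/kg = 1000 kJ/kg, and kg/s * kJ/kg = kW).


Hc = 16.141 MJ/kg = 16.141 * 1000 kJ/kg = 16141 kJ/kg
Q = 0.582 kg/s * 16141 kJ/kg * 0.839 = 7881.6 kW

7881.6 kW


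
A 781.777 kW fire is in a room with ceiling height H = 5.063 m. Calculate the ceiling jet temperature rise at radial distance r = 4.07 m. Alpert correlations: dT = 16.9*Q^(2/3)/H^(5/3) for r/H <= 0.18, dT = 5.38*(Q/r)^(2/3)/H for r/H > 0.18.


r/H = 4.07 / 5.063 = 0.80387
r/H > 0.18, so dT = 5.38*(Q/r)^(2/3)/H
Q/r = 192.08
(Q/r)^(2/3) = 33.291
dT = 5.38 * 33.291 / 5.063 = 35.375 K

35.375 K


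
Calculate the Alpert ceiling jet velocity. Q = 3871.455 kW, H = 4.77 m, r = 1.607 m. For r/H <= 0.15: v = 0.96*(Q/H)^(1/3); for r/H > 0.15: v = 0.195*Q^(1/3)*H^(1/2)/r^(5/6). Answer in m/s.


r/H = 1.607 / 4.77 = 0.33690
r/H > 0.15, so v = 0.195*Q^(1/3)*H^(1/2)/r^(5/6)
Q^(1/3) = 15.702
H^(1/2) = 2.1840
r^(5/6) = 1.4848
v = 0.195 * 15.702 * 2.1840 / 1.4848 = 4.5037 m/s

4.5037 m/s


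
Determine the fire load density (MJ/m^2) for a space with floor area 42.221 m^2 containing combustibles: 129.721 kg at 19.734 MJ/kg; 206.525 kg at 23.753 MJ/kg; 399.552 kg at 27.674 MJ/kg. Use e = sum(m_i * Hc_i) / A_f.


Total energy = 129.721*19.734 + 206.525*23.753 + 399.552*27.674
= 2559.914 + 4905.588 + 11057.20
= 18522.70 MJ
e = 18522.70 / 42.221 = 438.71 MJ/m^2

438.71 MJ/m^2


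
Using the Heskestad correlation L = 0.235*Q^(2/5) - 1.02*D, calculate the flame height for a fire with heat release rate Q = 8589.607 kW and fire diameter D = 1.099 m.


Q^(2/5) = 37.462
0.235 * Q^(2/5) = 8.8035
1.02 * D = 1.1210
L = 7.6826 m

7.6826 m


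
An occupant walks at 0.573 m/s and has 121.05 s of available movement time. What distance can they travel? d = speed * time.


d = 0.573 * 121.05 = 69.362 m

69.362 m


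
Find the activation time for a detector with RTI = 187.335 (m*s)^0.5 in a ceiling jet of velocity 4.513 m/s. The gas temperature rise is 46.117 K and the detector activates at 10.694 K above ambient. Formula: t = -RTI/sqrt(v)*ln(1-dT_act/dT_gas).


dT_act/dT_gas = 0.23189
ln(1 - 0.23189) = -0.26382
t = -187.335 / sqrt(4.513) * -0.26382 = 23.265 s

23.265 s


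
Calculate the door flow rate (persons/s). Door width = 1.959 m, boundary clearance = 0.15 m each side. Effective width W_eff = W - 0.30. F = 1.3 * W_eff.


W_eff = 1.959 - 0.30 = 1.659 m
F = 1.3 * 1.659 = 2.1567 persons/s

2.1567 persons/s


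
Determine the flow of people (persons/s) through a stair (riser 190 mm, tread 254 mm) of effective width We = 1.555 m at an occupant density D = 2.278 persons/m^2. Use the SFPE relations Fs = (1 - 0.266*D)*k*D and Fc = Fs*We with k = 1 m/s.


1 - 0.266*D = 1 - 0.266*2.278 = 0.39405
Fs = 0.39405 * 1 * 2.278 = 0.89765 persons/(s*m)
Fc = 0.89765 * 1.555 = 1.3958 persons/s

1.3958 persons/s


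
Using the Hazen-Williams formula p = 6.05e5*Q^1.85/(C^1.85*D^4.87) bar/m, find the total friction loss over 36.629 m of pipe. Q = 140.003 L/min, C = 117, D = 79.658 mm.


Q^1.85 = 9340.2
C^1.85 = 6701.1
D^4.87 = 1.8155e+09
p/m = 0.00046449 bar/m
p_total = 0.00046449 * 36.629 = 0.017014 bar

0.017014 bar


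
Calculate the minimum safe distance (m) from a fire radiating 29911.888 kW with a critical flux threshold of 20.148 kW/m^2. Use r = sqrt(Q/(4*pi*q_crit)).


4*pi*q_crit = 253.19
Q/(4*pi*q_crit) = 118.14
r = sqrt(118.14) = 10.869 m

10.869 m


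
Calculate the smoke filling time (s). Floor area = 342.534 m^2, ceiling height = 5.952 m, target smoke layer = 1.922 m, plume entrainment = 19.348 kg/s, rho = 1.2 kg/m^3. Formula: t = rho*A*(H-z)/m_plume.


H - z = 4.03 m
t = 1.2 * 342.534 * 4.03 / 19.348 = 85.616 s

85.616 s


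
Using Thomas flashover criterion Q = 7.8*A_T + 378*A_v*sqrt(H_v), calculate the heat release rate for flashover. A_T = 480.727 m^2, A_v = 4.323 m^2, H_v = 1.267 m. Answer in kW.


7.8*A_T = 3749.7
sqrt(H_v) = 1.1256
378*A_v*sqrt(H_v) = 1839.4
Q = 3749.7 + 1839.4 = 5589.0 kW

5589.0 kW


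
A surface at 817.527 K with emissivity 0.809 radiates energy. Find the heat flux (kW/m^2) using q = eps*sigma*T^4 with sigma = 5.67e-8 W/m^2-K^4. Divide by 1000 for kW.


T^4 = 4.4669e+11
q = 0.809 * 5.67e-8 * 4.4669e+11 / 1000 = 20.490 kW/m^2

20.490 kW/m^2


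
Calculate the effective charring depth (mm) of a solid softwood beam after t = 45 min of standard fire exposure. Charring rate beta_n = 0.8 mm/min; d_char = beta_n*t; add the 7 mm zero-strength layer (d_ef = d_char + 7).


d_char = 0.8 * 45 = 36 mm
d_ef = 36 + 1.0*7 = 43 mm

43 mm


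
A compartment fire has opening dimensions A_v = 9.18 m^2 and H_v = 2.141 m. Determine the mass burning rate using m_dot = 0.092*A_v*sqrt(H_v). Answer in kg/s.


sqrt(H_v) = 1.4632
m_dot = 0.092 * 9.18 * 1.4632 = 1.2358 kg/s

1.2358 kg/s


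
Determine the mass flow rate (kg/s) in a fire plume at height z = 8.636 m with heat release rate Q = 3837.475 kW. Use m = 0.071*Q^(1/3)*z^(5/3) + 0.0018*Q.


Q^(1/3) = 15.656
z^(5/3) = 36.351
First term = 0.071 * 15.656 * 36.351 = 40.407
Second term = 0.0018 * 3837.475 = 6.9075
m = 47.315 kg/s

47.315 kg/s


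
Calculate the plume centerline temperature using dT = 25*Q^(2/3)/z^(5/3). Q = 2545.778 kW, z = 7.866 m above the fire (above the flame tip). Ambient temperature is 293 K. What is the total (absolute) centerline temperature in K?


Q^(2/3) = 186.44
z^(5/3) = 31.112
dT = 25 * 186.44 / 31.112 = 149.82 K
T = 293 + 149.82 = 442.82 K

442.82 K


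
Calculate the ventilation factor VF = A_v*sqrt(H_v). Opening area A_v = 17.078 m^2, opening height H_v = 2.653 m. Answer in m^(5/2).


sqrt(H_v) = 1.6288
VF = 17.078 * 1.6288 = 27.817 m^(5/2)

27.817 m^(5/2)


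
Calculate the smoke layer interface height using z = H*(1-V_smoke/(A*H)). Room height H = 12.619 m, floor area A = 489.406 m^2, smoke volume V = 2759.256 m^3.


V/(A*H) = 0.44678
1 - 0.44678 = 0.55322
z = 12.619 * 0.55322 = 6.9810 m

6.9810 m


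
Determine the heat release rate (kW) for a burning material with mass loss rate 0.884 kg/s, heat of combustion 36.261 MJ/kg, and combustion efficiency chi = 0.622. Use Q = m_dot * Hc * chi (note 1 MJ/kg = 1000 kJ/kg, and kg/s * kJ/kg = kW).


Hc = 36.261 MJ/kg = 36.261 * 1000 kJ/kg = 36261 kJ/kg
Q = 0.884 kg/s * 36261 kJ/kg * 0.622 = 19938 kW

19938 kW


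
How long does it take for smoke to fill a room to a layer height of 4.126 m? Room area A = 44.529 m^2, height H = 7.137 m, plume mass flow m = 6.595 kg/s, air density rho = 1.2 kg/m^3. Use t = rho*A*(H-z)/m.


H - z = 3.011 m
t = 1.2 * 44.529 * 3.011 / 6.595 = 24.396 s

24.396 s


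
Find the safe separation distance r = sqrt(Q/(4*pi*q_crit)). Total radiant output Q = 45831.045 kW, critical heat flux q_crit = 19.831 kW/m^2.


4*pi*q_crit = 249.20
Q/(4*pi*q_crit) = 183.91
r = sqrt(183.91) = 13.561 m

13.561 m


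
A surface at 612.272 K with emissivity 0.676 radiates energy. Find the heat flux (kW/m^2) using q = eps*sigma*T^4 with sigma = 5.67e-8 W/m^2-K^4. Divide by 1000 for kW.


T^4 = 1.4053e+11
q = 0.676 * 5.67e-8 * 1.4053e+11 / 1000 = 5.3865 kW/m^2

5.3865 kW/m^2


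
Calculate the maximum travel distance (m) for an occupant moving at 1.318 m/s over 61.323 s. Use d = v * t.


d = 1.318 * 61.323 = 80.824 m

80.824 m


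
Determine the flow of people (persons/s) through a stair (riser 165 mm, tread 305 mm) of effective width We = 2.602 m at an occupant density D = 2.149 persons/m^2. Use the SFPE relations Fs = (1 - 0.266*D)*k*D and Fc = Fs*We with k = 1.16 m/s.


1 - 0.266*D = 1 - 0.266*2.149 = 0.42837
Fs = 0.42837 * 1.16 * 2.149 = 1.0678 persons/(s*m)
Fc = 1.0678 * 2.602 = 2.7785 persons/s

2.7785 persons/s


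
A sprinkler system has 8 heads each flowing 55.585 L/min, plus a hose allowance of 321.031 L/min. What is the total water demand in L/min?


Sprinkler demand = 8 * 55.585 = 444.68 L/min
Total = 444.68 + 321.031 = 765.711 L/min

765.711 L/min


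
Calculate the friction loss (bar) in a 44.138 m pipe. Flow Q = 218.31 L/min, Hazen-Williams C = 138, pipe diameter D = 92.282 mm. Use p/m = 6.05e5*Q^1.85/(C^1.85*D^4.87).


Q^1.85 = 21246
C^1.85 = 9094.4
D^4.87 = 3.7164e+09
p/m = 0.00038032 bar/m
p_total = 0.00038032 * 44.138 = 0.016786 bar

0.016786 bar


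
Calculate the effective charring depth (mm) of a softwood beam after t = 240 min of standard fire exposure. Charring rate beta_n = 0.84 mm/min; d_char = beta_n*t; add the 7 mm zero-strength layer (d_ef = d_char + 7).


d_char = 0.84 * 240 = 201.6 mm
d_ef = 201.6 + 1.0*7 = 208.6 mm

208.6 mm


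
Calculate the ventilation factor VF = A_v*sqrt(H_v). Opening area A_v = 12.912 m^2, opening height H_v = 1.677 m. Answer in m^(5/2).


sqrt(H_v) = 1.2950
VF = 12.912 * 1.2950 = 16.721 m^(5/2)

16.721 m^(5/2)


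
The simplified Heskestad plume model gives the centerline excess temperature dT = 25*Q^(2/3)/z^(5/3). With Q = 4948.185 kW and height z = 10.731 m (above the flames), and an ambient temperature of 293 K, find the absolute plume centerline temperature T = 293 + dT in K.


Q^(2/3) = 290.38
z^(5/3) = 52.208
dT = 25 * 290.38 / 52.208 = 139.05 K
T = 293 + 139.05 = 432.05 K

432.05 K


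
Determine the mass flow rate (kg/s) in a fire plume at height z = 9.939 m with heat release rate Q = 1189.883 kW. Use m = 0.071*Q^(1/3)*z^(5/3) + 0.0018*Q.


Q^(1/3) = 10.597
z^(5/3) = 45.945
First term = 0.071 * 10.597 * 45.945 = 34.567
Second term = 0.0018 * 1189.883 = 2.1418
m = 36.709 kg/s

36.709 kg/s


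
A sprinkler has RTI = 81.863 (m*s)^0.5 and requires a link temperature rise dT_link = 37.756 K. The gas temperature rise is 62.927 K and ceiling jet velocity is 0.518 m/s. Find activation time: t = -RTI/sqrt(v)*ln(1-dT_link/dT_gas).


dT_link/dT_gas = 0.60000
ln(1 - 0.60000) = -0.91628
t = -81.863 / sqrt(0.518) * -0.91628 = 104.22 s

104.22 s


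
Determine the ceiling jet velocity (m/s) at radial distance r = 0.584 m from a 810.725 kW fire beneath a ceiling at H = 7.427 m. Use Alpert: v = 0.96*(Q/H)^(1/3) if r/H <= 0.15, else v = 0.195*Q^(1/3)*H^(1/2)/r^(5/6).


r/H = 0.584 / 7.427 = 0.078632
r/H <= 0.15, so v = 0.96*(Q/H)^(1/3)
Q/H = 109.16
(Q/H)^(1/3) = 4.7792
v = 0.96 * 4.7792 = 4.5880 m/s

4.5880 m/s


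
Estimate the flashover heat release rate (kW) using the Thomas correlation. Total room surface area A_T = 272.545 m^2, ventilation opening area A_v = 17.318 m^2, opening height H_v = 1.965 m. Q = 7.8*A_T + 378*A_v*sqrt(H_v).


7.8*A_T = 2125.851
sqrt(H_v) = 1.4018
378*A_v*sqrt(H_v) = 9176.4
Q = 2125.851 + 9176.4 = 11302 kW

11302 kW


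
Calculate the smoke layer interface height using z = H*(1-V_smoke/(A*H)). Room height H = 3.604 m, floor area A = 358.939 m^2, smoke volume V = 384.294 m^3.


V/(A*H) = 0.29707
1 - 0.29707 = 0.70293
z = 3.604 * 0.70293 = 2.5334 m

2.5334 m


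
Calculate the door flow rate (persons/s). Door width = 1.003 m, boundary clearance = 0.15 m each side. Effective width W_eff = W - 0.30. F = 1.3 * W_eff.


W_eff = 1.003 - 0.30 = 0.703 m
F = 1.3 * 0.703 = 0.91390 persons/s

0.91390 persons/s


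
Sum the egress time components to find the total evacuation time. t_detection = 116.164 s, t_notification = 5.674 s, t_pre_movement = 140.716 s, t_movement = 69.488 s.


Total = 116.164 + 5.674 + 140.716 + 69.488 = 332.042 s

332.042 s


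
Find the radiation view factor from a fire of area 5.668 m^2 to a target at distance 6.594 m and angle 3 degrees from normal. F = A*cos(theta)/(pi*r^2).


cos(3 deg) = 0.99863
pi*r^2 = 136.60
F = 5.668 * 0.99863 / 136.60 = 0.041437

0.041437


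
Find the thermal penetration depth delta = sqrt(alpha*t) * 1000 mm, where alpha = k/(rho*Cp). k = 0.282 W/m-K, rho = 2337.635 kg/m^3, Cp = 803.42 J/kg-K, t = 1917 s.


alpha = 0.282 / (2337.635 * 803.42) = 1.5015e-07 m^2/s
alpha * t = 0.00028784
delta = sqrt(0.00028784) * 1000 = 16.966 mm

16.966 mm


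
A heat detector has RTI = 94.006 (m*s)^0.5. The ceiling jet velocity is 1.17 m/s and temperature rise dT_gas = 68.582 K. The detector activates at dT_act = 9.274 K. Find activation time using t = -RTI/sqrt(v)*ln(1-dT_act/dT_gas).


dT_act/dT_gas = 0.13522
ln(1 - 0.13522) = -0.14529
t = -94.006 / sqrt(1.17) * -0.14529 = 12.627 s

12.627 s


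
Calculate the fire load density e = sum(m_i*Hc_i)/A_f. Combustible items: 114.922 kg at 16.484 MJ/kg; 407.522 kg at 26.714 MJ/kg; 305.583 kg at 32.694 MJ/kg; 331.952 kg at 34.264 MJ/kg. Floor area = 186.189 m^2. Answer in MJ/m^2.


Total energy = 114.922*16.484 + 407.522*26.714 + 305.583*32.694 + 331.952*34.264
= 1894.374 + 10886.54 + 9990.731 + 11374.00
= 34145.65 MJ
e = 34145.65 / 186.189 = 183.39 MJ/m^2

183.39 MJ/m^2


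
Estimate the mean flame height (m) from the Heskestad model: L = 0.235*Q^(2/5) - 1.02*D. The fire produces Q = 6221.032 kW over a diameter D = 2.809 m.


Q^(2/5) = 32.926
0.235 * Q^(2/5) = 7.7377
1.02 * D = 2.8652
L = 4.8725 m

4.8725 m


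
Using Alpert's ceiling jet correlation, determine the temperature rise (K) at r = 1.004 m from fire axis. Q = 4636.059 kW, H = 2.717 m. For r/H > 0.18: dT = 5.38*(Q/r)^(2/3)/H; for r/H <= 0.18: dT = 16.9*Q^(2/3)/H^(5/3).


r/H = 1.004 / 2.717 = 0.36953
r/H > 0.18, so dT = 5.38*(Q/r)^(2/3)/H
Q/r = 4617.6
(Q/r)^(2/3) = 277.30
dT = 5.38 * 277.30 / 2.717 = 549.08 K

549.08 K


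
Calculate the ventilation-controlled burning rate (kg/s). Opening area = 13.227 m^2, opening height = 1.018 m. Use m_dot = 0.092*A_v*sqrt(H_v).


sqrt(H_v) = 1.0090
m_dot = 0.092 * 13.227 * 1.0090 = 1.2278 kg/s

1.2278 kg/s


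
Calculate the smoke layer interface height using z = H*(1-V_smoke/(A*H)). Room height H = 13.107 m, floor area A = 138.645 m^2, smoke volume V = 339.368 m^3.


V/(A*H) = 0.18675
1 - 0.18675 = 0.81325
z = 13.107 * 0.81325 = 10.659 m

10.659 m


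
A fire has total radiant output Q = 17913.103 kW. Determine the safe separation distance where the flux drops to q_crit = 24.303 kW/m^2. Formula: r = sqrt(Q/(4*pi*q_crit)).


4*pi*q_crit = 305.40
Q/(4*pi*q_crit) = 58.654
r = sqrt(58.654) = 7.6586 m

7.6586 m


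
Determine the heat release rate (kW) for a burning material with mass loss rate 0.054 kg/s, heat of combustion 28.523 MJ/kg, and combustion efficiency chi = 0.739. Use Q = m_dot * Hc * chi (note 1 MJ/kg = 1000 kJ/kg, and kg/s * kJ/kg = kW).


Hc = 28.523 MJ/kg = 28.523 * 1000 kJ/kg = 28523 kJ/kg
Q = 0.054 kg/s * 28523 kJ/kg * 0.739 = 1138.2 kW

1138.2 kW


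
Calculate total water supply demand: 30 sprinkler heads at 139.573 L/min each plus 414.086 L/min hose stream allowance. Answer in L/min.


Sprinkler demand = 30 * 139.573 = 4187.19 L/min
Total = 4187.19 + 414.086 = 4601.276 L/min

4601.276 L/min


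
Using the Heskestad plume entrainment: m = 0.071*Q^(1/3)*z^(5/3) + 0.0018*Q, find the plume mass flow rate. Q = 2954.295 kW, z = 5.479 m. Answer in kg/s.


Q^(1/3) = 14.349
z^(5/3) = 17.028
First term = 0.071 * 14.349 * 17.028 = 17.348
Second term = 0.0018 * 2954.295 = 5.3177
m = 22.666 kg/s

22.666 kg/s


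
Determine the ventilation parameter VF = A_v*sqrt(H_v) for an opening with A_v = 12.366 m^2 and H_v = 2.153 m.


sqrt(H_v) = 1.4673
VF = 12.366 * 1.4673 = 18.145 m^(5/2)

18.145 m^(5/2)


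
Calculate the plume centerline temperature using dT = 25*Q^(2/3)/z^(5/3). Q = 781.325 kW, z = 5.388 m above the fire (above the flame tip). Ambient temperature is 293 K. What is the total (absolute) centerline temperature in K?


Q^(2/3) = 84.831
z^(5/3) = 16.559
dT = 25 * 84.831 / 16.559 = 128.07 K
T = 293 + 128.07 = 421.07 K

421.07 K


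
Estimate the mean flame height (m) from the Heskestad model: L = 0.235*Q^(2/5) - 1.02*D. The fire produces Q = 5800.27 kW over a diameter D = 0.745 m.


Q^(2/5) = 32.017
0.235 * Q^(2/5) = 7.5240
1.02 * D = 0.75990
L = 6.7641 m

6.7641 m


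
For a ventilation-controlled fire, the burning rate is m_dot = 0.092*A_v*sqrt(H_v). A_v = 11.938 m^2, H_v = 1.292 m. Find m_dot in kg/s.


sqrt(H_v) = 1.1367
m_dot = 0.092 * 11.938 * 1.1367 = 1.2484 kg/s

1.2484 kg/s
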